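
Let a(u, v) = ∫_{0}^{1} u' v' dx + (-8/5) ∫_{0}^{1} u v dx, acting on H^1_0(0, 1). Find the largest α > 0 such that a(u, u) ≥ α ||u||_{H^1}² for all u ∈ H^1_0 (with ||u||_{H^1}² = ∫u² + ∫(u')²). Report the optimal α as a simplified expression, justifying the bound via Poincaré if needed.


α = (-8/5 + π^2)/(1 + π^2)

Coercivity of a(·,·) on H^1_0(0, 1) means a(u, u) ≥ α ||u||_{H^1}² for every u ∈ H^1_0.
The interval has length L = 1, and Poincaré/coercivity depend only on L. Here a(u, u) = ∫(u')² + (-8/5)·∫u².
Here c = -8/5 < 0 with |c| < (π/L)² = π^2, so coercivity still holds. The condition a(u,u) ≥ α||u||_{H^1}² reads (1−α)∫(u')² ≥ (α−c)∫u². Any admissible α is ≤ 1 (rapidly oscillating u have ∫u²/∫(u')² → 0), and α = 1 would force 0 ≥ (1−c)∫u², impossible since c < 1; so 1−α > 0. By the sharp Poincaré inequality on H^1_0 of an interval of length L, ∫(u')² ≥ (π/L)²∫u² with equality for the first sine mode sin(π(x−x₀)/L) (x₀ the left endpoint), so the inequality holds for all u iff (1−α)(π/L)² ≥ α − c, i.e. α ≤ ((π/L)² + c)/((π/L)² + 1) = (1 + c(L/π)²)/(1 + (L/π)²). (Direct route, valid since c ≤ 0: Poincaré gives c∫u² ≥ c(L/π)²∫(u')², so a(u,u) ≥ (1 + c(L/π)²)∫(u')², while ||u||_{H^1}² ≤ (1 + (L/π)²)∫(u')²; dividing yields the same α.) With (π/L)² = π^2 and c = -8/5, the largest admissible constant is α = ((π/L)² + c)/((π/L)² + 1).
Simplifying, α = (-8/5 + π^2)/(1 + π^2).


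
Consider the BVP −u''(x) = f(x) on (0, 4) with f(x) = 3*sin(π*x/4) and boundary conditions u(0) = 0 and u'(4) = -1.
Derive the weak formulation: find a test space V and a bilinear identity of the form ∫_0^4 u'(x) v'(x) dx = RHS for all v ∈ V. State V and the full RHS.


V = {v ∈ H^1(0, 4) : v(0) = 0} (test functions vanish at x = 0 where u is specified); weak form: ∫_0^4 u'v' dx = ∫_0^4 (3*sin(π*x/4)) v dx − v(4) for all v ∈ V.

Multiply both sides by a test function v and integrate from 0 to 4:
  ∫_0^4 −u''(x) v(x) dx = ∫_0^4 f(x) v(x) dx.
Integrate the LHS by parts once:
  ∫_0^4 −u'' v dx = −[u'(x) v(x)]_0^4 + ∫_0^4 u'(x) v'(x) dx.
Thus ∫_0^4 u'(x) v'(x) dx = ∫_0^4 f(x) v(x) dx + [u'(x) v(x)]_0^4.
Choose V so that boundary terms are either known or forced to vanish.
Mixed BC: u(0) = 0 (Dirichlet) and u'(4) = -1 (Neumann). Define V = {v ∈ H^1(0, 4) : v(0) = 0}. Then [u' v]_0^4 = u'(4)·v(4) − u'(0)·0 = − v(4).
Weak formulation: find u (satisfying any essential BC) such that ∫_0^4 u'(x) v'(x) dx = ∫_0^4 f v dx − v(4) for all v ∈ V (Dirichlet at 0 absorbed into V; Neumann datum at x = 4 contributes the boundary term).
Substituting f(x) = 3*sin(π*x/4), the right-hand side is ∫_0^4 (3*sin(π*x/4)) v dx − v(4).


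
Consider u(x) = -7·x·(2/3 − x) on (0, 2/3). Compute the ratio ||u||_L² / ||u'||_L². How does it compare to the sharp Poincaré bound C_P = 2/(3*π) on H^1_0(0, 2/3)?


||u||_L² / ||u'||_L² = sqrt(10)/15 < C_P = 2/(3*π).

u(x) = -7·x·(2/3 − x), so u'(x) = 14*x - 14/3.
u(x) = -7·x·(2/3 − x) vanishes at x = 0 and x = 2/3, so u ∈ H^1_0(0, 2/3). Differentiate via the product rule and integrate the resulting polynomials term by term.
  ∫_0^2/3 u² dx = ∫_0^2/3 (49*x^4 - 196*x^3/3 + 196*x^2/9) dx. Term by term:
    ∫_0^2/3 49*x^4 dx = 1568/1215;  ∫_0^2/3 -196*x^3/3 dx = -784/243;  ∫_0^2/3 196*x^2/9 dx = 1568/729.
  Sum: 1568/1215 − 784/243 + 1568/729 = 784/3645.
  ∫_0^2/3 (u')² dx = ∫_0^2/3 (196*x^2 - 392*x/3 + 196/9) dx. Term by term:
    ∫_0^2/3 196*x^2 dx = 1568/81;  ∫_0^2/3 -392*x/3 dx = -784/27;  ∫_0^2/3 196/9 dx = 392/27.
  Sum: 1568/81 − 784/27 + 392/27 = 392/81.
∫_0^2/3 u² dx = 784/3645, so ||u||_L² = 28*sqrt(5)/135.
∫_0^2/3 (u')² dx = 392/81, so ||u'||_L² = 14*sqrt(2)/9.
Ratio ||u||_L² / ||u'||_L² = sqrt(10)/15.
Sharp Poincaré constant on H^1_0(0, 2/3) is C_P = L/π = 2/(3*π), achieved by sin(3*π/2·x).
A polynomial bump cannot attain the sharp Poincaré constant (only the first sine eigenfunction does), so the ratio is strictly less than C_P, consistent with ||u||_L² ≤ C_P ||u'||_L².


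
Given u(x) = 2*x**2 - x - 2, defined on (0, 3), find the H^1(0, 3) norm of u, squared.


||u||_{H^1}^2 = 957/5

The H^1 norm (squared) on an interval (0, L) is
  ||u||_{H^1}^2 = ∫_0^L u(x)^2 dx + ∫_0^L u'(x)^2 dx.
Compute u'(x) = 4*x - 1.
Then u(x)^2 = 4*x**4 - 4*x**3 - 7*x**2 + 4*x + 4 and u'(x)^2 = 16*x**2 - 8*x + 1.
Integrate each monomial from 0 to 3 using ∫_0^3 c·x^n dx = c·3^(n+1)/(n+1):
  ∫_0^3 u(x)^2 dx = ∫_0^3 (4*x^4 - 4*x^3 - 7*x^2 + 4*x + 4) dx. Term by term:
    ∫_0^3 4*x^4 dx = 972/5;  ∫_0^3 -4*x^3 dx = -81;  ∫_0^3 -7*x^2 dx = -63;
    ∫_0^3 4*x dx = 18;  ∫_0^3 4 dx = 12.
  Sum: 972/5 − 81 − 63 + 18 + 12 = 402/5.
  ∫_0^3 u'(x)^2 dx = ∫_0^3 (16*x^2 - 8*x + 1) dx. Term by term:
    ∫_0^3 16*x^2 dx = 144;  ∫_0^3 -8*x dx = -36;  ∫_0^3 1 dx = 3.
  Sum: 144 − 36 + 3 = 111.
Adding: ||u||_{H^1}^2 = 402/5 + 111 = 957/5.


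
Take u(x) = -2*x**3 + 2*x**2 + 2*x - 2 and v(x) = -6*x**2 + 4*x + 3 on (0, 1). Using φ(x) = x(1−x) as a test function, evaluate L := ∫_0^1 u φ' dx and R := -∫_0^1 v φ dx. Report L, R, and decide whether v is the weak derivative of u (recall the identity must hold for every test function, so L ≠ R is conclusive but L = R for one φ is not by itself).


LHS = -11/30, RHS = -8/15. No, v is not the weak derivative of u.

u(x) = -2*x**3 + 2*x**2 + 2*x - 2, classical derivative u'(x) = -6*x**2 + 4*x + 2.
φ(x) = x(1−x), so φ'(x) = 1 - 2*x.
Note φ(0) = φ(1) = 0, so the boundary term u·φ vanishes.
LHS = ∫_0^1 u(x) φ'(x) dx = ∫_0^1 (4*x^4 - 6*x^3 - 2*x^2 + 6*x - 2) dx. Term by term:
  ∫_0^1 4*x^4 dx = 4/5;  ∫_0^1 -6*x^3 dx = -3/2;  ∫_0^1 -2*x^2 dx = -2/3;
  ∫_0^1 6*x dx = 3;  ∫_0^1 -2 dx = -2.
Sum: 4/5 − 3/2 − 2/3 + 3 − 2 = -11/30.
So LHS = -11/30.
∫_0^1 v(x) φ(x) dx = ∫_0^1 (6*x^4 - 10*x^3 + x^2 + 3*x) dx. Term by term:
  ∫_0^1 6*x^4 dx = 6/5;  ∫_0^1 -10*x^3 dx = -5/2;  ∫_0^1 x^2 dx = 1/3;
  ∫_0^1 3*x dx = 3/2.
Sum: 6/5 − 5/2 + 1/3 + 3/2 = 8/15.
So RHS = -∫_0^1 v(x) φ(x) dx = -8/15.
LHS − RHS = 1/6 ≠ 0, so the identity fails.
(For a valid weak derivative the identity must hold for EVERY test function, in particular this one. The failure shows v is NOT the weak derivative of u.)
Correct weak derivative would be u'(x) = -6*x**2 + 4*x + 2.


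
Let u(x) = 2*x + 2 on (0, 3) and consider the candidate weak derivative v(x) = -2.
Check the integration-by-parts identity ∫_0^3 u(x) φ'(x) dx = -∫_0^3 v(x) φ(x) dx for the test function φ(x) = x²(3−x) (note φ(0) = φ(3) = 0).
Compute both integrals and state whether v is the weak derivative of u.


LHS = -27/2, RHS = 27/2. No, v is not the weak derivative of u.

u(x) = 2*x + 2, classical derivative u'(x) = 2.
φ(x) = x²(3−x), so φ'(x) = 3*x*(2 - x).
Note φ(0) = φ(3) = 0, so the boundary term u·φ vanishes.
LHS = ∫_0^3 u(x) φ'(x) dx = ∫_0^3 (-6*x^3 + 6*x^2 + 12*x) dx. Term by term:
  ∫_0^3 -6*x^3 dx = -243/2;  ∫_0^3 6*x^2 dx = 54;  ∫_0^3 12*x dx = 54.
Sum: -243/2 + 54 + 54 = -27/2.
So LHS = -27/2.
∫_0^3 v(x) φ(x) dx = ∫_0^3 (2*x^3 - 6*x^2) dx. Term by term:
  ∫_0^3 2*x^3 dx = 81/2;  ∫_0^3 -6*x^2 dx = -54.
Sum: 81/2 − 54 = -27/2.
So RHS = -∫_0^3 v(x) φ(x) dx = 27/2.
LHS − RHS = -27 ≠ 0, so the identity fails.
(For a valid weak derivative the identity must hold for EVERY test function, in particular this one. The failure shows v is NOT the weak derivative of u.)
Correct weak derivative would be u'(x) = 2.


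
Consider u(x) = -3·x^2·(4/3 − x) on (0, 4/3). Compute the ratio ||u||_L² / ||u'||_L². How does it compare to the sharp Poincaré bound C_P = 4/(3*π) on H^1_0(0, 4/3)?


||u||_L² / ||u'||_L² = 2*sqrt(14)/21 < C_P = 4/(3*π).

u(x) = -3·x^2·(4/3 − x), so u'(x) = x*(9*x - 8).
u(x) = -3·x^2·(4/3 − x) vanishes at x = 0 and x = 4/3, so u ∈ H^1_0(0, 4/3). Differentiate via the product rule and integrate the resulting polynomials term by term.
  ∫_0^4/3 u² dx = ∫_0^4/3 (9*x^6 - 24*x^5 + 16*x^4) dx. Term by term:
    ∫_0^4/3 9*x^6 dx = 16384/1701;  ∫_0^4/3 -24*x^5 dx = -16384/729;  ∫_0^4/3 16*x^4 dx = 16384/1215.
  Sum: 16384/1701 − 16384/729 + 16384/1215 = 16384/25515.
  ∫_0^4/3 (u')² dx = ∫_0^4/3 (81*x^4 - 144*x^3 + 64*x^2) dx. Term by term:
    ∫_0^4/3 81*x^4 dx = 1024/15;  ∫_0^4/3 -144*x^3 dx = -1024/9;  ∫_0^4/3 64*x^2 dx = 4096/81.
  Sum: 1024/15 − 1024/9 + 4096/81 = 2048/405.
∫_0^4/3 u² dx = 16384/25515, so ||u||_L² = 128*sqrt(35)/945.
∫_0^4/3 (u')² dx = 2048/405, so ||u'||_L² = 32*sqrt(10)/45.
Ratio ||u||_L² / ||u'||_L² = 2*sqrt(14)/21.
Sharp Poincaré constant on H^1_0(0, 4/3) is C_P = L/π = 4/(3*π), achieved by sin(3*π/4·x).
A polynomial bump cannot attain the sharp Poincaré constant (only the first sine eigenfunction does), so the ratio is strictly less than C_P, consistent with ||u||_L² ≤ C_P ||u'||_L².


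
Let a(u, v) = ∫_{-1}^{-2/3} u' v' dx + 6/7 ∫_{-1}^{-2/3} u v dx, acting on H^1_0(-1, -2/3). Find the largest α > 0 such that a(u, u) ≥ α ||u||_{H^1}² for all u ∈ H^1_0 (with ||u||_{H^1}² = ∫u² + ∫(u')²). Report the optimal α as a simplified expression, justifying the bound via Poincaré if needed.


α = 3*(2 + 21*π^2)/(7*(1 + 9*π^2))

Coercivity of a(·,·) on H^1_0(-1, -2/3) means a(u, u) ≥ α ||u||_{H^1}² for every u ∈ H^1_0.
The interval has length L = 1/3, and Poincaré/coercivity depend only on L. Here a(u, u) = ∫(u')² + (6/7)·∫u².
Here 0 < c = 6/7 < 1. The condition a(u,u) ≥ α||u||_{H^1}² reads (1−α)∫(u')² ≥ (α−c)∫u². Any admissible α is ≤ 1 (rapidly oscillating u have ∫u²/∫(u')² → 0), and α = 1 would force 0 ≥ (1−c)∫u², impossible since c < 1; so 1−α > 0. By the sharp Poincaré inequality on H^1_0 of an interval of length L, ∫(u')² ≥ (π/L)²∫u² with equality for the first sine mode sin(π(x−x₀)/L) (x₀ the left endpoint), so the inequality holds for all u iff (1−α)(π/L)² ≥ α − c, i.e. α ≤ ((π/L)² + c)/((π/L)² + 1) = (1 + c(L/π)²)/(1 + (L/π)²). With (π/L)² = 9*π^2 and c = 6/7, the largest admissible constant is α = ((π/L)² + c)/((π/L)² + 1).
Simplifying, α = 3*(2 + 21*π^2)/(7*(1 + 9*π^2)).


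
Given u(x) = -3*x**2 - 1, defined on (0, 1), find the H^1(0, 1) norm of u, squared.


||u||_{H^1}^2 = 84/5

The H^1 norm (squared) on an interval (0, L) is
  ||u||_{H^1}^2 = ∫_0^L u(x)^2 dx + ∫_0^L u'(x)^2 dx.
Compute u'(x) = -6*x.
Then u(x)^2 = 9*x**4 + 6*x**2 + 1 and u'(x)^2 = 36*x**2.
Integrate each monomial from 0 to 1 using ∫_0^1 c·x^n dx = c·1^(n+1)/(n+1):
  ∫_0^1 u(x)^2 dx = ∫_0^1 (9*x^4 + 6*x^2 + 1) dx. Term by term:
    ∫_0^1 9*x^4 dx = 9/5;  ∫_0^1 6*x^2 dx = 2;  ∫_0^1 1 dx = 1.
  Sum: 9/5 + 2 + 1 = 24/5.
  ∫_0^1 u'(x)^2 dx = ∫_0^1 (36*x^2) dx. Term by term:
    ∫_0^1 36*x^2 dx = 12.
Adding: ||u||_{H^1}^2 = 24/5 + 12 = 84/5.


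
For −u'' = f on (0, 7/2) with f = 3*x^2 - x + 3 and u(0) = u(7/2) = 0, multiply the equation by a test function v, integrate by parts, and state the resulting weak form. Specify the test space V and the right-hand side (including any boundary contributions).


V = H^1_0(0, 7/2) (so v(0) = v(7/2) = 0); weak form: ∫_0^7/2 u'v' dx = ∫_0^7/2 (3*x^2 - x + 3) v dx for all v ∈ V.

Multiply both sides by a test function v and integrate from 0 to 7/2:
  ∫_0^7/2 −u''(x) v(x) dx = ∫_0^7/2 f(x) v(x) dx.
Integrate the LHS by parts once:
  ∫_0^7/2 −u'' v dx = −[u'(x) v(x)]_0^7/2 + ∫_0^7/2 u'(x) v'(x) dx.
Thus ∫_0^7/2 u'(x) v'(x) dx = ∫_0^7/2 f(x) v(x) dx + [u'(x) v(x)]_0^7/2.
Choose V so that boundary terms are either known or forced to vanish.
u is Dirichlet: u(0) = u(7/2) = 0. Let V = H^1_0(0, 7/2); then v(0) = v(7/2) = 0, and [u' v]_0^7/2 = 0.
Weak formulation: find u (satisfying any essential BC) such that ∫_0^7/2 u'(x) v'(x) dx = ∫_0^7/2 f v dx for all v ∈ V.
Substituting f(x) = 3*x^2 - x + 3, the right-hand side is ∫_0^7/2 (3*x^2 - x + 3) v dx.


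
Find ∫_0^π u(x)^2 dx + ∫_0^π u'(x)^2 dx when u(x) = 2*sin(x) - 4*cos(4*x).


||u||_{H^1(0,π)}^2 = 544/15 + 140*π

u'(x) = 16*sin(4*x) + 2*cos(x).
Expand u² and (u')² and integrate term by term on (0, π), using: for integers n ≥ 1, ∫_0^π sin²(nx) dx = ∫_0^π cos²(nx) dx = π/2; for n ≠ n', ∫_0^π sin(nx)sin(n'x) dx = ∫_0^π cos(nx)cos(n'x) dx = 0; and by product-to-sum, ∫_0^π sin(nx)cos(n'x) dx = ½∫_0^π [sin((n+n')x) + sin((n−n')x)] dx, which is 0 when n+n' is even and 2n/(n²−n'²) when n+n' is odd (it need not vanish on (0, π)).
  u² squared terms: (-4)²·∫cos(4x)² dx = 16·π/2 = 8*π;  (2)²·∫sin(x)² dx = 4·π/2 = 2*π.
  u² cross terms: 2·(-4)·(2)·∫cos(4x)·sin(x) dx = -16·(-2/15) = 32/15.
  So ∫_0^π u² dx = 8*π + 2*π + 32/15 = 32/15 + 10*π.
  (u')² squared terms: (2)²·∫cos(x)² dx = 4·π/2 = 2*π;  (16)²·∫sin(4x)² dx = 256·π/2 = 128*π.
  (u')² cross terms: 2·(2)·(16)·∫cos(x)·sin(4x) dx = 64·(8/15) = 512/15.
  So ∫_0^π (u')² dx = 2*π + 128*π + 512/15 = 512/15 + 130*π.
||u||_{H^1}^2 = (32/15 + 10*π) + (512/15 + 130*π) = 544/15 + 140*π.


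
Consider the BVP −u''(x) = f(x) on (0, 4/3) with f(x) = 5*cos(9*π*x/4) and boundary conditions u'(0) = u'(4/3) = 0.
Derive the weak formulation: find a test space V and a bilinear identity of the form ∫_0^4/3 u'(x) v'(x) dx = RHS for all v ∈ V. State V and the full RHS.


V = H^1(0, 4/3) (no boundary constraint on v; u is determined up to an additive constant); weak form: ∫_0^4/3 u'v' dx = ∫_0^4/3 (5*cos(9*π*x/4)) v dx for all v ∈ V.

Multiply both sides by a test function v and integrate from 0 to 4/3:
  ∫_0^4/3 −u''(x) v(x) dx = ∫_0^4/3 f(x) v(x) dx.
Integrate the LHS by parts once:
  ∫_0^4/3 −u'' v dx = −[u'(x) v(x)]_0^4/3 + ∫_0^4/3 u'(x) v'(x) dx.
Thus ∫_0^4/3 u'(x) v'(x) dx = ∫_0^4/3 f(x) v(x) dx + [u'(x) v(x)]_0^4/3.
Choose V so that boundary terms are either known or forced to vanish.
u has homogeneous Neumann: u'(0) = u'(4/3) = 0. So [u' v]_0^4/3 = 0·v(4/3) − 0·v(0) = 0 for any v; take V = H^1(0, 4/3).
Weak formulation: find u (satisfying any essential BC) such that ∫_0^4/3 u'(x) v'(x) dx = ∫_0^4/3 f v dx for all v ∈ V (homogeneous Neumann, so boundary terms vanish).
Substituting f(x) = 5*cos(9*π*x/4), the right-hand side is ∫_0^4/3 (5*cos(9*π*x/4)) v dx.
Compatibility check (pure Neumann): taking v ≡ 1 ∈ V gives 0 = ∫_0^4/3 f dx + (0) − (0), i.e. ∫_0^4/3 f dx must equal u'(0) − u'(4/3) = 0. Indeed ∫_0^4/3 (5*cos(9*π*x/4)) dx = 0, so the data are compatible. The solution is then unique only up to an additive constant (fix it e.g. by requiring ∫_0^4/3 u dx = 0).


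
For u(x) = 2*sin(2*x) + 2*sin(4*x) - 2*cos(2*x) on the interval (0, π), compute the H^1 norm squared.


||u||_{H^1(0,π)}^2 = 54*π

u'(x) = 4*sin(2*x) + 4*cos(2*x) + 8*cos(4*x).
Expand u² and (u')² and integrate term by term on (0, π), using: for integers n ≥ 1, ∫_0^π sin²(nx) dx = ∫_0^π cos²(nx) dx = π/2; for n ≠ n', ∫_0^π sin(nx)sin(n'x) dx = ∫_0^π cos(nx)cos(n'x) dx = 0; and by product-to-sum, ∫_0^π sin(nx)cos(n'x) dx = ½∫_0^π [sin((n+n')x) + sin((n−n')x)] dx, which is 0 when n+n' is even and 2n/(n²−n'²) when n+n' is odd (it need not vanish on (0, π)).
  u² squared terms: (-2)²·∫cos(2x)² dx = 4·π/2 = 2*π;  (2)²·∫sin(2x)² dx = 4·π/2 = 2*π;  (2)²·∫sin(4x)² dx = 4·π/2 = 2*π.
  u² cross terms: 2·(-2)·(2)·∫cos(2x)·sin(2x) dx = -8·(0) = 0;  2·(-2)·(2)·∫cos(2x)·sin(4x) dx = -8·(0) = 0;  2·(2)·(2)·∫sin(2x)·sin(4x) dx = 8·(0) = 0.
  So ∫_0^π u² dx = 2*π + 2*π + 2*π + 0 + 0 + 0 = 6*π.
  (u')² squared terms: (4)²·∫cos(2x)² dx = 16·π/2 = 8*π;  (4)²·∫sin(2x)² dx = 16·π/2 = 8*π;  (8)²·∫cos(4x)² dx = 64·π/2 = 32*π.
  (u')² cross terms: 2·(4)·(4)·∫cos(2x)·sin(2x) dx = 32·(0) = 0;  2·(4)·(8)·∫cos(2x)·cos(4x) dx = 64·(0) = 0;  2·(4)·(8)·∫sin(2x)·cos(4x) dx = 64·(0) = 0.
  So ∫_0^π (u')² dx = 8*π + 8*π + 32*π + 0 + 0 + 0 = 48*π.
||u||_{H^1}^2 = (6*π) + (48*π) = 54*π.


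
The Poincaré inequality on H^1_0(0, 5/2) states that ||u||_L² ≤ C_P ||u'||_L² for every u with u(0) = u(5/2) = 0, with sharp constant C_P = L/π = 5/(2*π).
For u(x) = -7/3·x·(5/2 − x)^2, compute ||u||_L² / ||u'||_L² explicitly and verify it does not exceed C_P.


||u||_L² / ||u'||_L² = 5*sqrt(14)/28 < C_P = 5/(2*π).

u(x) = -7/3·x·(5/2 − x)^2, so u'(x) = -7*x^2 + 70*x/3 - 175/12.
u(x) = -7/3·x·(5/2 − x)^2 vanishes at x = 0 and x = 5/2, so u ∈ H^1_0(0, 5/2). Differentiate via the product rule and integrate the resulting polynomials term by term.
  ∫_0^5/2 u² dx = ∫_0^5/2 (49*x^6/9 - 490*x^5/9 + 1225*x^4/6 - 6125*x^3/18 + 30625*x^2/144) dx. Term by term:
    ∫_0^5/2 49*x^6/9 dx = 546875/1152;  ∫_0^5/2 -490*x^5/9 dx = -3828125/1728;  ∫_0^5/2 1225*x^4/6 dx = 765625/192;
    ∫_0^5/2 -6125*x^3/18 dx = -3828125/1152;  ∫_0^5/2 30625*x^2/144 dx = 3828125/3456.
  Sum: 546875/1152 − 3828125/1728 + 765625/192 − 3828125/1152 + 3828125/3456 = 109375/3456.
  ∫_0^5/2 (u')² dx = ∫_0^5/2 (49*x^4 - 980*x^3/3 + 13475*x^2/18 - 6125*x/9 + 30625/144) dx. Term by term:
    ∫_0^5/2 49*x^4 dx = 30625/32;  ∫_0^5/2 -980*x^3/3 dx = -153125/48;  ∫_0^5/2 13475*x^2/18 dx = 1684375/432;
    ∫_0^5/2 -6125*x/9 dx = -153125/72;  ∫_0^5/2 30625/144 dx = 153125/288.
  Sum: 30625/32 − 153125/48 + 1684375/432 − 153125/72 + 153125/288 = 30625/432.
∫_0^5/2 u² dx = 109375/3456, so ||u||_L² = 125*sqrt(42)/144.
∫_0^5/2 (u')² dx = 30625/432, so ||u'||_L² = 175*sqrt(3)/36.
Ratio ||u||_L² / ||u'||_L² = 5*sqrt(14)/28.
Sharp Poincaré constant on H^1_0(0, 5/2) is C_P = L/π = 5/(2*π), achieved by sin(2*π/5·x).
A polynomial bump cannot attain the sharp Poincaré constant (only the first sine eigenfunction does), so the ratio is strictly less than C_P, consistent with ||u||_L² ≤ C_P ||u'||_L².


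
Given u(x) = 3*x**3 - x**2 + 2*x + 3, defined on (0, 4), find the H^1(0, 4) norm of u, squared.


||u||_{H^1}^2 = 3749236/105

The H^1 norm (squared) on an interval (0, L) is
  ||u||_{H^1}^2 = ∫_0^L u(x)^2 dx + ∫_0^L u'(x)^2 dx.
Compute u'(x) = 9*x**2 - 2*x + 2.
Then u(x)^2 = 9*x**6 - 6*x**5 + 13*x**4 + 14*x**3 - 2*x**2 + 12*x + 9 and u'(x)^2 = 81*x**4 - 36*x**3 + 40*x**2 - 8*x + 4.
Integrate each monomial from 0 to 4 using ∫_0^4 c·x^n dx = c·4^(n+1)/(n+1):
  ∫_0^4 u(x)^2 dx = ∫_0^4 (9*x^6 - 6*x^5 + 13*x^4 + 14*x^3 - 2*x^2 + 12*x + 9) dx. Term by term:
    ∫_0^4 9*x^6 dx = 147456/7;  ∫_0^4 -6*x^5 dx = -4096;  ∫_0^4 13*x^4 dx = 13312/5;
    ∫_0^4 14*x^3 dx = 896;  ∫_0^4 -2*x^2 dx = -128/3;  ∫_0^4 12*x dx = 96;
    ∫_0^4 9 dx = 36.
  Sum: 147456/7 − 4096 + 13312/5 + 896 − 128/3 + 96 + 36 = 2164772/105.
  ∫_0^4 u'(x)^2 dx = ∫_0^4 (81*x^4 - 36*x^3 + 40*x^2 - 8*x + 4) dx. Term by term:
    ∫_0^4 81*x^4 dx = 82944/5;  ∫_0^4 -36*x^3 dx = -2304;  ∫_0^4 40*x^2 dx = 2560/3;
    ∫_0^4 -8*x dx = -64;  ∫_0^4 4 dx = 16.
  Sum: 82944/5 − 2304 + 2560/3 − 64 + 16 = 226352/15.
Adding: ||u||_{H^1}^2 = 2164772/105 + 226352/15 = 3749236/105.


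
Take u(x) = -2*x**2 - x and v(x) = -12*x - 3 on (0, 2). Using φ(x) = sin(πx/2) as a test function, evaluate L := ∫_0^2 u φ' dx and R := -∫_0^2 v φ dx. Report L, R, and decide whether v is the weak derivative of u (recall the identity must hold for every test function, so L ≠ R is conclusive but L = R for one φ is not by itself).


LHS = 20/π, RHS = 60/π. No, v is not the weak derivative of u.

u(x) = -2*x**2 - x, classical derivative u'(x) = -4*x - 1.
φ(x) = sin(πx/2), so φ'(x) = π*cos(π*x/2)/2.
Note φ(0) = φ(2) = 0, so the boundary term u·φ vanishes.
LHS = ∫_0^2 u(x) φ'(x) dx = ∫_0^2 (-π*x^2*cos(π*x/2) - π*x*cos(π*x/2)/2) dx. Term by term:
  ∫_0^2 -π*x^2*cos(π*x/2) dx = 16/π;  ∫_0^2 -π*x*cos(π*x/2)/2 dx = 4/π.
Sum: 16/π + 4/π = 20/π.
So LHS = 20/π.
∫_0^2 v(x) φ(x) dx = ∫_0^2 (-12*x*sin(π*x/2) - 3*sin(π*x/2)) dx. Term by term:
  ∫_0^2 -3*sin(π*x/2) dx = -12/π;  ∫_0^2 -12*x*sin(π*x/2) dx = -48/π.
Sum: -12/π − 48/π = -60/π.
So RHS = -∫_0^2 v(x) φ(x) dx = 60/π.
LHS − RHS = -40/π ≠ 0, so the identity fails.
(For a valid weak derivative the identity must hold for EVERY test function, in particular this one. The failure shows v is NOT the weak derivative of u.)
Correct weak derivative would be u'(x) = -4*x - 1.


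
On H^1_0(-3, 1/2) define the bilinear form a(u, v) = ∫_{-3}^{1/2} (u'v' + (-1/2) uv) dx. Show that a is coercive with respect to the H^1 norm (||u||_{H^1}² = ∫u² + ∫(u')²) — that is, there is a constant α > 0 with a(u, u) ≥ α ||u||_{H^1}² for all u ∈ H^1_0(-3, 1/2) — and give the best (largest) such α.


α = (-49 + 8*π^2)/(2*(4*π^2 + 49))

Coercivity of a(·,·) on H^1_0(-3, 1/2) means a(u, u) ≥ α ||u||_{H^1}² for every u ∈ H^1_0.
The interval has length L = 7/2, and Poincaré/coercivity depend only on L. Here a(u, u) = ∫(u')² + (-1/2)·∫u².
Here c = -1/2 < 0 with |c| < (π/L)² = 4*π^2/49, so coercivity still holds. The condition a(u,u) ≥ α||u||_{H^1}² reads (1−α)∫(u')² ≥ (α−c)∫u². Any admissible α is ≤ 1 (rapidly oscillating u have ∫u²/∫(u')² → 0), and α = 1 would force 0 ≥ (1−c)∫u², impossible since c < 1; so 1−α > 0. By the sharp Poincaré inequality on H^1_0 of an interval of length L, ∫(u')² ≥ (π/L)²∫u² with equality for the first sine mode sin(π(x−x₀)/L) (x₀ the left endpoint), so the inequality holds for all u iff (1−α)(π/L)² ≥ α − c, i.e. α ≤ ((π/L)² + c)/((π/L)² + 1) = (1 + c(L/π)²)/(1 + (L/π)²). (Direct route, valid since c ≤ 0: Poincaré gives c∫u² ≥ c(L/π)²∫(u')², so a(u,u) ≥ (1 + c(L/π)²)∫(u')², while ||u||_{H^1}² ≤ (1 + (L/π)²)∫(u')²; dividing yields the same α.) With (π/L)² = 4*π^2/49 and c = -1/2, the largest admissible constant is α = ((π/L)² + c)/((π/L)² + 1).
Simplifying, α = (-49 + 8*π^2)/(2*(4*π^2 + 49)).


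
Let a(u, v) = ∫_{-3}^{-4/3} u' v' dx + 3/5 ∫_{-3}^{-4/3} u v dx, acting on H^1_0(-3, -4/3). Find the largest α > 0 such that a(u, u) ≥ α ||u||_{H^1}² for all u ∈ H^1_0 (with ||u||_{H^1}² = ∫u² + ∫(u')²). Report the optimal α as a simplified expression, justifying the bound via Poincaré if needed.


α = 3*(5 + 3*π^2)/(25 + 9*π^2)

Coercivity of a(·,·) on H^1_0(-3, -4/3) means a(u, u) ≥ α ||u||_{H^1}² for every u ∈ H^1_0.
The interval has length L = 5/3, and Poincaré/coercivity depend only on L. Here a(u, u) = ∫(u')² + (3/5)·∫u².
Here 0 < c = 3/5 < 1. The condition a(u,u) ≥ α||u||_{H^1}² reads (1−α)∫(u')² ≥ (α−c)∫u². Any admissible α is ≤ 1 (rapidly oscillating u have ∫u²/∫(u')² → 0), and α = 1 would force 0 ≥ (1−c)∫u², impossible since c < 1; so 1−α > 0. By the sharp Poincaré inequality on H^1_0 of an interval of length L, ∫(u')² ≥ (π/L)²∫u² with equality for the first sine mode sin(π(x−x₀)/L) (x₀ the left endpoint), so the inequality holds for all u iff (1−α)(π/L)² ≥ α − c, i.e. α ≤ ((π/L)² + c)/((π/L)² + 1) = (1 + c(L/π)²)/(1 + (L/π)²). With (π/L)² = 9*π^2/25 and c = 3/5, the largest admissible constant is α = ((π/L)² + c)/((π/L)² + 1).
Simplifying, α = 3*(5 + 3*π^2)/(25 + 9*π^2).


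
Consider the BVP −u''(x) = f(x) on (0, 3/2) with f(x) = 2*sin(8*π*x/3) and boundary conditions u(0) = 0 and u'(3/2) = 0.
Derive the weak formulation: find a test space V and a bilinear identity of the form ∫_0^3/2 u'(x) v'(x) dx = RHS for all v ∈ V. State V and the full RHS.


V = {v ∈ H^1(0, 3/2) : v(0) = 0} (test functions vanish at x = 0 where u is specified); weak form: ∫_0^3/2 u'v' dx = ∫_0^3/2 (2*sin(8*π*x/3)) v dx for all v ∈ V.

Multiply both sides by a test function v and integrate from 0 to 3/2:
  ∫_0^3/2 −u''(x) v(x) dx = ∫_0^3/2 f(x) v(x) dx.
Integrate the LHS by parts once:
  ∫_0^3/2 −u'' v dx = −[u'(x) v(x)]_0^3/2 + ∫_0^3/2 u'(x) v'(x) dx.
Thus ∫_0^3/2 u'(x) v'(x) dx = ∫_0^3/2 f(x) v(x) dx + [u'(x) v(x)]_0^3/2.
Choose V so that boundary terms are either known or forced to vanish.
Mixed BC: u(0) = 0 (Dirichlet) and u'(3/2) = 0 (Neumann). Define V = {v ∈ H^1(0, 3/2) : v(0) = 0}. Then [u' v]_0^3/2 = u'(3/2)·v(3/2) − u'(0)·0 = 0.
Weak formulation: find u (satisfying any essential BC) such that ∫_0^3/2 u'(x) v'(x) dx = ∫_0^3/2 f v dx for all v ∈ V (Dirichlet at 0 absorbed into V; the Neumann datum at x = 3/2 is zero, so no boundary term remains).
Substituting f(x) = 2*sin(8*π*x/3), the right-hand side is ∫_0^3/2 (2*sin(8*π*x/3)) v dx.


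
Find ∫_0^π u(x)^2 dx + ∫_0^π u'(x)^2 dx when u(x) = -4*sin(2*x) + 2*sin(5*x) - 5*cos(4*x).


||u||_{H^1(0,π)}^2 = -3400/9 + 609*π/2

u'(x) = 20*sin(4*x) - 8*cos(2*x) + 10*cos(5*x).
Expand u² and (u')² and integrate term by term on (0, π), using: for integers n ≥ 1, ∫_0^π sin²(nx) dx = ∫_0^π cos²(nx) dx = π/2; for n ≠ n', ∫_0^π sin(nx)sin(n'x) dx = ∫_0^π cos(nx)cos(n'x) dx = 0; and by product-to-sum, ∫_0^π sin(nx)cos(n'x) dx = ½∫_0^π [sin((n+n')x) + sin((n−n')x)] dx, which is 0 when n+n' is even and 2n/(n²−n'²) when n+n' is odd (it need not vanish on (0, π)).
  u² squared terms: (-5)²·∫cos(4x)² dx = 25·π/2 = 25*π/2;  (-4)²·∫sin(2x)² dx = 16·π/2 = 8*π;  (2)²·∫sin(5x)² dx = 4·π/2 = 2*π.
  u² cross terms: 2·(-5)·(-4)·∫cos(4x)·sin(2x) dx = 40·(0) = 0;  2·(-5)·(2)·∫cos(4x)·sin(5x) dx = -20·(10/9) = -200/9;  2·(-4)·(2)·∫sin(2x)·sin(5x) dx = -16·(0) = 0.
  So ∫_0^π u² dx = 25*π/2 + 8*π + 2*π + 0 − 200/9 + 0 = -200/9 + 45*π/2.
  (u')² squared terms: (-8)²·∫cos(2x)² dx = 64·π/2 = 32*π;  (10)²·∫cos(5x)² dx = 100·π/2 = 50*π;  (20)²·∫sin(4x)² dx = 400·π/2 = 200*π.
  (u')² cross terms: 2·(-8)·(10)·∫cos(2x)·cos(5x) dx = -160·(0) = 0;  2·(-8)·(20)·∫cos(2x)·sin(4x) dx = -320·(0) = 0;  2·(10)·(20)·∫cos(5x)·sin(4x) dx = 400·(-8/9) = -3200/9.
  So ∫_0^π (u')² dx = 32*π + 50*π + 200*π + 0 + 0 − 3200/9 = -3200/9 + 282*π.
||u||_{H^1}^2 = (-200/9 + 45*π/2) + (-3200/9 + 282*π) = -3400/9 + 609*π/2.


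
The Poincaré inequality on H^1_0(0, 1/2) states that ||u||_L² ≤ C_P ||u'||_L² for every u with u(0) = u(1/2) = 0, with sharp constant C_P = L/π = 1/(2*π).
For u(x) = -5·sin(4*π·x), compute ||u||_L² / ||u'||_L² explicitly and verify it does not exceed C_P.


||u||_L² / ||u'||_L² = 1/(4*π) < C_P = 1/(2*π).

u(x) = -5·sin(4*π·x), so u'(x) = -20*π*cos(4*π*x).
Writing u(x) = A·sin(kπx/L) with A = -5 and k = 2, use ∫_0^L sin²(kπx/L) dx = L/2 and ∫_0^L cos²(kπx/L) dx = L/2.
u² = 25·sin²(4*π·x) and (u')² = 400*π^2·cos²(4*π·x), and each of sin², cos² integrates to L/2 = 1/4 over (0, 1/2).
∫_0^1/2 u² dx = 25/4, so ||u||_L² = 5/2.
∫_0^1/2 (u')² dx = 100*π^2, so ||u'||_L² = 10*π.
Ratio ||u||_L² / ||u'||_L² = 1/(4*π).
Sharp Poincaré constant on H^1_0(0, 1/2) is C_P = L/π = 1/(2*π), achieved by sin(2*π·x).
This is the k = 2 harmonic; the ratio L/(kπ) is strictly less than C_P = L/π, consistent with the sharp inequality ||u||_L² ≤ C_P ||u'||_L².


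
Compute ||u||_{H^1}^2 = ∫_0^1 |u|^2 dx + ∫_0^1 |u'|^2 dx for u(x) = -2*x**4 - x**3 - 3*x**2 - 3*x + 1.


||u||_{H^1}^2 = 10363/90

The H^1 norm (squared) on an interval (0, L) is
  ||u||_{H^1}^2 = ∫_0^L u(x)^2 dx + ∫_0^L u'(x)^2 dx.
Compute u'(x) = -8*x**3 - 3*x**2 - 6*x - 3.
Then u(x)^2 = 4*x**8 + 4*x**7 + 13*x**6 + 18*x**5 + 11*x**4 + 16*x**3 + 3*x**2 - 6*x + 1 and u'(x)^2 = 64*x**6 + 48*x**5 + 105*x**4 + 84*x**3 + 54*x**2 + 36*x + 9.
Integrate each monomial from 0 to 1 using ∫_0^1 c·x^n dx = c·1^(n+1)/(n+1):
  ∫_0^1 u(x)^2 dx = ∫_0^1 (4*x^8 + 4*x^7 + 13*x^6 + 18*x^5 + 11*x^4 + 16*x^3 + 3*x^2 - 6*x + 1) dx. Term by term:
    ∫_0^1 4*x^8 dx = 4/9;  ∫_0^1 4*x^7 dx = 1/2;  ∫_0^1 13*x^6 dx = 13/7;
    ∫_0^1 18*x^5 dx = 3;  ∫_0^1 11*x^4 dx = 11/5;  ∫_0^1 16*x^3 dx = 4;
    ∫_0^1 3*x^2 dx = 1;  ∫_0^1 -6*x dx = -3;  ∫_0^1 1 dx = 1.
  Sum: 4/9 + 1/2 + 13/7 + 3 + 11/5 + 4 + 1 − 3 + 1 = 6931/630.
  ∫_0^1 u'(x)^2 dx = ∫_0^1 (64*x^6 + 48*x^5 + 105*x^4 + 84*x^3 + 54*x^2 + 36*x + 9) dx. Term by term:
    ∫_0^1 64*x^6 dx = 64/7;  ∫_0^1 48*x^5 dx = 8;  ∫_0^1 105*x^4 dx = 21;
    ∫_0^1 84*x^3 dx = 21;  ∫_0^1 54*x^2 dx = 18;  ∫_0^1 36*x dx = 18;
    ∫_0^1 9 dx = 9.
  Sum: 64/7 + 8 + 21 + 21 + 18 + 18 + 9 = 729/7.
Adding: ||u||_{H^1}^2 = 6931/630 + 729/7 = 10363/90.


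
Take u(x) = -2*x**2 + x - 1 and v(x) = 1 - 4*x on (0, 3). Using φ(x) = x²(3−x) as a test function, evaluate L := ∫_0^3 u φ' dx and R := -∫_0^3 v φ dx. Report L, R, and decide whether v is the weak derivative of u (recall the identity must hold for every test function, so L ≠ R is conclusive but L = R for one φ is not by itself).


LHS = 837/20, RHS = 837/20. Yes, v = u' weakly.

u(x) = -2*x**2 + x - 1, classical derivative u'(x) = 1 - 4*x.
φ(x) = x²(3−x), so φ'(x) = 3*x*(2 - x).
Note φ(0) = φ(3) = 0, so the boundary term u·φ vanishes.
LHS = ∫_0^3 u(x) φ'(x) dx = ∫_0^3 (6*x^4 - 15*x^3 + 9*x^2 - 6*x) dx. Term by term:
  ∫_0^3 6*x^4 dx = 1458/5;  ∫_0^3 -15*x^3 dx = -1215/4;  ∫_0^3 9*x^2 dx = 81;
  ∫_0^3 -6*x dx = -27.
Sum: 1458/5 − 1215/4 + 81 − 27 = 837/20.
So LHS = 837/20.
∫_0^3 v(x) φ(x) dx = ∫_0^3 (4*x^4 - 13*x^3 + 3*x^2) dx. Term by term:
  ∫_0^3 4*x^4 dx = 972/5;  ∫_0^3 -13*x^3 dx = -1053/4;  ∫_0^3 3*x^2 dx = 27.
Sum: 972/5 − 1053/4 + 27 = -837/20.
So RHS = -∫_0^3 v(x) φ(x) dx = 837/20.
LHS = RHS, so the identity holds for this test φ.
Moreover u is smooth here and v(x) = u'(x) = 1 - 4*x pointwise, so the identity holds for every test function. Hence v is the weak derivative of u.


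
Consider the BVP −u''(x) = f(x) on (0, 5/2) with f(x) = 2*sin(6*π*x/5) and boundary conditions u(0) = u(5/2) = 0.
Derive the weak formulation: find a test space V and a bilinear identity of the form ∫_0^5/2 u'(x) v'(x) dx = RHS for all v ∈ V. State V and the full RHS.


V = H^1_0(0, 5/2) (so v(0) = v(5/2) = 0); weak form: ∫_0^5/2 u'v' dx = ∫_0^5/2 (2*sin(6*π*x/5)) v dx for all v ∈ V.

Multiply both sides by a test function v and integrate from 0 to 5/2:
  ∫_0^5/2 −u''(x) v(x) dx = ∫_0^5/2 f(x) v(x) dx.
Integrate the LHS by parts once:
  ∫_0^5/2 −u'' v dx = −[u'(x) v(x)]_0^5/2 + ∫_0^5/2 u'(x) v'(x) dx.
Thus ∫_0^5/2 u'(x) v'(x) dx = ∫_0^5/2 f(x) v(x) dx + [u'(x) v(x)]_0^5/2.
Choose V so that boundary terms are either known or forced to vanish.
u is Dirichlet: u(0) = u(5/2) = 0. Let V = H^1_0(0, 5/2); then v(0) = v(5/2) = 0, and [u' v]_0^5/2 = 0.
Weak formulation: find u (satisfying any essential BC) such that ∫_0^5/2 u'(x) v'(x) dx = ∫_0^5/2 f v dx for all v ∈ V.
Substituting f(x) = 2*sin(6*π*x/5), the right-hand side is ∫_0^5/2 (2*sin(6*π*x/5)) v dx.


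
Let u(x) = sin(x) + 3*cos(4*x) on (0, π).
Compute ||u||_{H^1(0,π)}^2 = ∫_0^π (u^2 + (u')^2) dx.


||u||_{H^1(0,π)}^2 = -68/5 + 155*π/2

u'(x) = -12*sin(4*x) + cos(x).
Expand u² and (u')² and integrate term by term on (0, π), using: for integers n ≥ 1, ∫_0^π sin²(nx) dx = ∫_0^π cos²(nx) dx = π/2; for n ≠ n', ∫_0^π sin(nx)sin(n'x) dx = ∫_0^π cos(nx)cos(n'x) dx = 0; and by product-to-sum, ∫_0^π sin(nx)cos(n'x) dx = ½∫_0^π [sin((n+n')x) + sin((n−n')x)] dx, which is 0 when n+n' is even and 2n/(n²−n'²) when n+n' is odd (it need not vanish on (0, π)).
  u² squared terms: (3)²·∫cos(4x)² dx = 9·π/2 = 9*π/2;  (1)²·∫sin(x)² dx = 1·π/2 = π/2.
  u² cross terms: 2·(3)·(1)·∫cos(4x)·sin(x) dx = 6·(-2/15) = -4/5.
  So ∫_0^π u² dx = 9*π/2 + π/2 − 4/5 = -4/5 + 5*π.
  (u')² squared terms: (-12)²·∫sin(4x)² dx = 144·π/2 = 72*π;  (1)²·∫cos(x)² dx = 1·π/2 = π/2.
  (u')² cross terms: 2·(-12)·(1)·∫sin(4x)·cos(x) dx = -24·(8/15) = -64/5.
  So ∫_0^π (u')² dx = 72*π + π/2 − 64/5 = -64/5 + 145*π/2.
||u||_{H^1}^2 = (-4/5 + 5*π) + (-64/5 + 145*π/2) = -68/5 + 155*π/2.


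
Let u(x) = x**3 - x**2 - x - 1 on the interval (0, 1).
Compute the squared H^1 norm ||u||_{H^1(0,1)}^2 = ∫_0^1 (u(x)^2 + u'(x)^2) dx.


||u||_{H^1}^2 = 131/35

The H^1 norm (squared) on an interval (0, L) is
  ||u||_{H^1}^2 = ∫_0^L u(x)^2 dx + ∫_0^L u'(x)^2 dx.
Compute u'(x) = 3*x**2 - 2*x - 1.
Then u(x)^2 = x**6 - 2*x**5 - x**4 + 3*x**2 + 2*x + 1 and u'(x)^2 = 9*x**4 - 12*x**3 - 2*x**2 + 4*x + 1.
Integrate each monomial from 0 to 1 using ∫_0^1 c·x^n dx = c·1^(n+1)/(n+1):
  ∫_0^1 u(x)^2 dx = ∫_0^1 (x^6 - 2*x^5 - x^4 + 3*x^2 + 2*x + 1) dx. Term by term:
    ∫_0^1 x^6 dx = 1/7;  ∫_0^1 -2*x^5 dx = -1/3;  ∫_0^1 -x^4 dx = -1/5;
    ∫_0^1 3*x^2 dx = 1;  ∫_0^1 2*x dx = 1;  ∫_0^1 1 dx = 1.
  Sum: 1/7 − 1/3 − 1/5 + 1 + 1 + 1 = 274/105.
  ∫_0^1 u'(x)^2 dx = ∫_0^1 (9*x^4 - 12*x^3 - 2*x^2 + 4*x + 1) dx. Term by term:
    ∫_0^1 9*x^4 dx = 9/5;  ∫_0^1 -12*x^3 dx = -3;  ∫_0^1 -2*x^2 dx = -2/3;
    ∫_0^1 4*x dx = 2;  ∫_0^1 1 dx = 1.
  Sum: 9/5 − 3 − 2/3 + 2 + 1 = 17/15.
Adding: ||u||_{H^1}^2 = 274/105 + 17/15 = 131/35.


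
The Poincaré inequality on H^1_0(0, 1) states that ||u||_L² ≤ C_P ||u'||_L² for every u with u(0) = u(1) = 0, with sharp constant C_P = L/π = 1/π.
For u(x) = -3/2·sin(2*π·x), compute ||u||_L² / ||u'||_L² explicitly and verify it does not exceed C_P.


||u||_L² / ||u'||_L² = 1/(2*π) < C_P = 1/π.

u(x) = -3/2·sin(2*π·x), so u'(x) = -3*π*cos(2*π*x).
Writing u(x) = A·sin(kπx/L) with A = -3/2 and k = 2, use ∫_0^L sin²(kπx/L) dx = L/2 and ∫_0^L cos²(kπx/L) dx = L/2.
u² = 9/4·sin²(2*π·x) and (u')² = 9*π^2·cos²(2*π·x), and each of sin², cos² integrates to L/2 = 1/2 over (0, 1).
∫_0^1 u² dx = 9/8, so ||u||_L² = 3*sqrt(2)/4.
∫_0^1 (u')² dx = 9*π^2/2, so ||u'||_L² = 3*sqrt(2)*π/2.
Ratio ||u||_L² / ||u'||_L² = 1/(2*π).
Sharp Poincaré constant on H^1_0(0, 1) is C_P = L/π = 1/π, achieved by sin(π·x).
This is the k = 2 harmonic; the ratio L/(kπ) is strictly less than C_P = L/π, consistent with the sharp inequality ||u||_L² ≤ C_P ||u'||_L².


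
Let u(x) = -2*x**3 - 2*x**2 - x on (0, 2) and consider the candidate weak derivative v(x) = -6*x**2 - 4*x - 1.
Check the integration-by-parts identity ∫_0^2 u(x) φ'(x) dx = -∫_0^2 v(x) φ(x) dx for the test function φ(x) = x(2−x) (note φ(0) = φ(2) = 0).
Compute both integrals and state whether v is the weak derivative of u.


LHS = 244/15, RHS = 244/15. Yes, v = u' weakly.

u(x) = -2*x**3 - 2*x**2 - x, classical derivative u'(x) = -6*x**2 - 4*x - 1.
φ(x) = x(2−x), so φ'(x) = 2 - 2*x.
Note φ(0) = φ(2) = 0, so the boundary term u·φ vanishes.
LHS = ∫_0^2 u(x) φ'(x) dx = ∫_0^2 (4*x^4 - 2*x^2 - 2*x) dx. Term by term:
  ∫_0^2 4*x^4 dx = 128/5;  ∫_0^2 -2*x^2 dx = -16/3;  ∫_0^2 -2*x dx = -4.
Sum: 128/5 − 16/3 − 4 = 244/15.
So LHS = 244/15.
∫_0^2 v(x) φ(x) dx = ∫_0^2 (6*x^4 - 8*x^3 - 7*x^2 - 2*x) dx. Term by term:
  ∫_0^2 6*x^4 dx = 192/5;  ∫_0^2 -8*x^3 dx = -32;  ∫_0^2 -7*x^2 dx = -56/3;
  ∫_0^2 -2*x dx = -4.
Sum: 192/5 − 32 − 56/3 − 4 = -244/15.
So RHS = -∫_0^2 v(x) φ(x) dx = 244/15.
LHS = RHS, so the identity holds for this test φ.
Moreover u is smooth here and v(x) = u'(x) = -6*x**2 - 4*x - 1 pointwise, so the identity holds for every test function. Hence v is the weak derivative of u.


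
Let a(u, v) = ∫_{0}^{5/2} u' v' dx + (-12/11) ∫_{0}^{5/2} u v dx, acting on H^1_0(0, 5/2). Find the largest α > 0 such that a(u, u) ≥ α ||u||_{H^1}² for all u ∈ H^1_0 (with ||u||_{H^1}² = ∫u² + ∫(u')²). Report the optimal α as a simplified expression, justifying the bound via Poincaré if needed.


α = 4*(-75 + 11*π^2)/(11*(25 + 4*π^2))

Coercivity of a(·,·) on H^1_0(0, 5/2) means a(u, u) ≥ α ||u||_{H^1}² for every u ∈ H^1_0.
The interval has length L = 5/2, and Poincaré/coercivity depend only on L. Here a(u, u) = ∫(u')² + (-12/11)·∫u².
Here c = -12/11 < 0 with |c| < (π/L)² = 4*π^2/25, so coercivity still holds. The condition a(u,u) ≥ α||u||_{H^1}² reads (1−α)∫(u')² ≥ (α−c)∫u². Any admissible α is ≤ 1 (rapidly oscillating u have ∫u²/∫(u')² → 0), and α = 1 would force 0 ≥ (1−c)∫u², impossible since c < 1; so 1−α > 0. By the sharp Poincaré inequality on H^1_0 of an interval of length L, ∫(u')² ≥ (π/L)²∫u² with equality for the first sine mode sin(π(x−x₀)/L) (x₀ the left endpoint), so the inequality holds for all u iff (1−α)(π/L)² ≥ α − c, i.e. α ≤ ((π/L)² + c)/((π/L)² + 1) = (1 + c(L/π)²)/(1 + (L/π)²). (Direct route, valid since c ≤ 0: Poincaré gives c∫u² ≥ c(L/π)²∫(u')², so a(u,u) ≥ (1 + c(L/π)²)∫(u')², while ||u||_{H^1}² ≤ (1 + (L/π)²)∫(u')²; dividing yields the same α.) With (π/L)² = 4*π^2/25 and c = -12/11, the largest admissible constant is α = ((π/L)² + c)/((π/L)² + 1).
Simplifying, α = 4*(-75 + 11*π^2)/(11*(25 + 4*π^2)).


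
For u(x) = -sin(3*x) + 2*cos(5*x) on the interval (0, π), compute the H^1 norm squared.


||u||_{H^1(0,π)}^2 = 57*π

u'(x) = -10*sin(5*x) - 3*cos(3*x).
Expand u² and (u')² and integrate term by term on (0, π), using: for integers n ≥ 1, ∫_0^π sin²(nx) dx = ∫_0^π cos²(nx) dx = π/2; for n ≠ n', ∫_0^π sin(nx)sin(n'x) dx = ∫_0^π cos(nx)cos(n'x) dx = 0; and by product-to-sum, ∫_0^π sin(nx)cos(n'x) dx = ½∫_0^π [sin((n+n')x) + sin((n−n')x)] dx, which is 0 when n+n' is even and 2n/(n²−n'²) when n+n' is odd (it need not vanish on (0, π)).
  u² squared terms: (-1)²·∫sin(3x)² dx = 1·π/2 = π/2;  (2)²·∫cos(5x)² dx = 4·π/2 = 2*π.
  u² cross terms: 2·(-1)·(2)·∫sin(3x)·cos(5x) dx = -4·(0) = 0.
  So ∫_0^π u² dx = π/2 + 2*π + 0 = 5*π/2.
  (u')² squared terms: (-10)²·∫sin(5x)² dx = 100·π/2 = 50*π;  (-3)²·∫cos(3x)² dx = 9·π/2 = 9*π/2.
  (u')² cross terms: 2·(-10)·(-3)·∫sin(5x)·cos(3x) dx = 60·(0) = 0.
  So ∫_0^π (u')² dx = 50*π + 9*π/2 + 0 = 109*π/2.
||u||_{H^1}^2 = (5*π/2) + (109*π/2) = 57*π.


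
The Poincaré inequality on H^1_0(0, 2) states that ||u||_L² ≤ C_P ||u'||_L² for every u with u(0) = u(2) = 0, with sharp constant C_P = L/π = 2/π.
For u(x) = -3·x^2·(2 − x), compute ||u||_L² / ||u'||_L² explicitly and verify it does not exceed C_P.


||u||_L² / ||u'||_L² = sqrt(14)/7 < C_P = 2/π.

u(x) = -3·x^2·(2 − x), so u'(x) = 3*x*(3*x - 4).
u(x) = -3·x^2·(2 − x) vanishes at x = 0 and x = 2, so u ∈ H^1_0(0, 2). Differentiate via the product rule and integrate the resulting polynomials term by term.
  ∫_0^2 u² dx = ∫_0^2 (9*x^6 - 36*x^5 + 36*x^4) dx. Term by term:
    ∫_0^2 9*x^6 dx = 1152/7;  ∫_0^2 -36*x^5 dx = -384;  ∫_0^2 36*x^4 dx = 1152/5.
  Sum: 1152/7 − 384 + 1152/5 = 384/35.
  ∫_0^2 (u')² dx = ∫_0^2 (81*x^4 - 216*x^3 + 144*x^2) dx. Term by term:
    ∫_0^2 81*x^4 dx = 2592/5;  ∫_0^2 -216*x^3 dx = -864;  ∫_0^2 144*x^2 dx = 384.
  Sum: 2592/5 − 864 + 384 = 192/5.
∫_0^2 u² dx = 384/35, so ||u||_L² = 8*sqrt(210)/35.
∫_0^2 (u')² dx = 192/5, so ||u'||_L² = 8*sqrt(15)/5.
Ratio ||u||_L² / ||u'||_L² = sqrt(14)/7.
Sharp Poincaré constant on H^1_0(0, 2) is C_P = L/π = 2/π, achieved by sin(π/2·x).
A polynomial bump cannot attain the sharp Poincaré constant (only the first sine eigenfunction does), so the ratio is strictly less than C_P, consistent with ||u||_L² ≤ C_P ||u'||_L².


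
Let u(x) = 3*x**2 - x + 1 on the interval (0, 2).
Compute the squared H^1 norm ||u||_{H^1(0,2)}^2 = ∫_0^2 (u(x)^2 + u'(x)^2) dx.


||u||_{H^1}^2 = 1864/15

The H^1 norm (squared) on an interval (0, L) is
  ||u||_{H^1}^2 = ∫_0^L u(x)^2 dx + ∫_0^L u'(x)^2 dx.
Compute u'(x) = 6*x - 1.
Then u(x)^2 = 9*x**4 - 6*x**3 + 7*x**2 - 2*x + 1 and u'(x)^2 = 36*x**2 - 12*x + 1.
Integrate each monomial from 0 to 2 using ∫_0^2 c·x^n dx = c·2^(n+1)/(n+1):
  ∫_0^2 u(x)^2 dx = ∫_0^2 (9*x^4 - 6*x^3 + 7*x^2 - 2*x + 1) dx. Term by term:
    ∫_0^2 9*x^4 dx = 288/5;  ∫_0^2 -6*x^3 dx = -24;  ∫_0^2 7*x^2 dx = 56/3;
    ∫_0^2 -2*x dx = -4;  ∫_0^2 1 dx = 2.
  Sum: 288/5 − 24 + 56/3 − 4 + 2 = 754/15.
  ∫_0^2 u'(x)^2 dx = ∫_0^2 (36*x^2 - 12*x + 1) dx. Term by term:
    ∫_0^2 36*x^2 dx = 96;  ∫_0^2 -12*x dx = -24;  ∫_0^2 1 dx = 2.
  Sum: 96 − 24 + 2 = 74.
Adding: ||u||_{H^1}^2 = 754/15 + 74 = 1864/15.
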